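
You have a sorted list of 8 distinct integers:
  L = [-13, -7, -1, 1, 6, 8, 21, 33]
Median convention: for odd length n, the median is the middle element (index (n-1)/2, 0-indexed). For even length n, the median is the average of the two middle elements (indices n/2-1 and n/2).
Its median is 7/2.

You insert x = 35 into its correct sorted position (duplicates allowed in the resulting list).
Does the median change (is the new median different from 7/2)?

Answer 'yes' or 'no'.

Answer: yes

Derivation:
Old median = 7/2
Insert x = 35
New median = 6
Changed? yes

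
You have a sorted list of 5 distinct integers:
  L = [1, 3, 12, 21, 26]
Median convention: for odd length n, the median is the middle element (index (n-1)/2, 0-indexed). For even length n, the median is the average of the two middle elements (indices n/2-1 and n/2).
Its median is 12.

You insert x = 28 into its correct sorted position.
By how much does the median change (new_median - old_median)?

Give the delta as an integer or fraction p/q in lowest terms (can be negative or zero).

Old median = 12
After inserting x = 28: new sorted = [1, 3, 12, 21, 26, 28]
New median = 33/2
Delta = 33/2 - 12 = 9/2

Answer: 9/2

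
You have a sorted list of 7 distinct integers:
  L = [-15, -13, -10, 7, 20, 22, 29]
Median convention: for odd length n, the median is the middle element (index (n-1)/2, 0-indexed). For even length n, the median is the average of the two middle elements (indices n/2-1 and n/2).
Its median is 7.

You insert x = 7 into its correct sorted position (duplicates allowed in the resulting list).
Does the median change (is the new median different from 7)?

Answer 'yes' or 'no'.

Answer: no

Derivation:
Old median = 7
Insert x = 7
New median = 7
Changed? no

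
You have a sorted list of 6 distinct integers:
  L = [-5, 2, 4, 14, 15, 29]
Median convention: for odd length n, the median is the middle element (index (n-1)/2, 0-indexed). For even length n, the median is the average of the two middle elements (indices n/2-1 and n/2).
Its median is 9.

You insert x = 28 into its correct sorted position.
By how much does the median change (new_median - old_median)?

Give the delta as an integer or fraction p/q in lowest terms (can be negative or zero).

Old median = 9
After inserting x = 28: new sorted = [-5, 2, 4, 14, 15, 28, 29]
New median = 14
Delta = 14 - 9 = 5

Answer: 5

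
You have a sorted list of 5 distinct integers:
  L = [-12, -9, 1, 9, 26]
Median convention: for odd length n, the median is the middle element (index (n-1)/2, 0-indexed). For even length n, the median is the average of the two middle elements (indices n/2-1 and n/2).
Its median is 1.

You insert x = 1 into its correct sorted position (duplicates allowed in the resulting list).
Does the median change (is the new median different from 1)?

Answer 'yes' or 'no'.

Old median = 1
Insert x = 1
New median = 1
Changed? no

Answer: no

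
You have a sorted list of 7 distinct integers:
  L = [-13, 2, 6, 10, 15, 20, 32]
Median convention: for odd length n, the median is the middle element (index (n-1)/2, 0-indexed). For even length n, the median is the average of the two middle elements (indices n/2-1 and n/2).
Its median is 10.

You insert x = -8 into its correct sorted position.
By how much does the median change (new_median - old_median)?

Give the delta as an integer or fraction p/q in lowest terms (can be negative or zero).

Old median = 10
After inserting x = -8: new sorted = [-13, -8, 2, 6, 10, 15, 20, 32]
New median = 8
Delta = 8 - 10 = -2

Answer: -2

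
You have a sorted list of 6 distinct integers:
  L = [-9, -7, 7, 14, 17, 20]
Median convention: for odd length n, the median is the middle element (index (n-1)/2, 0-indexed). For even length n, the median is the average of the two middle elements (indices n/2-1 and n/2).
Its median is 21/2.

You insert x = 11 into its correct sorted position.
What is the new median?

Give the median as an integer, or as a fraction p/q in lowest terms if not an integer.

Answer: 11

Derivation:
Old list (sorted, length 6): [-9, -7, 7, 14, 17, 20]
Old median = 21/2
Insert x = 11
Old length even (6). Middle pair: indices 2,3 = 7,14.
New length odd (7). New median = single middle element.
x = 11: 3 elements are < x, 3 elements are > x.
New sorted list: [-9, -7, 7, 11, 14, 17, 20]
New median = 11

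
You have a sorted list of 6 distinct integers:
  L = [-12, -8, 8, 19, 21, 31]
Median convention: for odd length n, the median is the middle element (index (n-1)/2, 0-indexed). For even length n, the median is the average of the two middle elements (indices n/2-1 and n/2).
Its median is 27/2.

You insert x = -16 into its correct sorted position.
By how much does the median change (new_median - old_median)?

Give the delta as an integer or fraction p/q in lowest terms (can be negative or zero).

Old median = 27/2
After inserting x = -16: new sorted = [-16, -12, -8, 8, 19, 21, 31]
New median = 8
Delta = 8 - 27/2 = -11/2

Answer: -11/2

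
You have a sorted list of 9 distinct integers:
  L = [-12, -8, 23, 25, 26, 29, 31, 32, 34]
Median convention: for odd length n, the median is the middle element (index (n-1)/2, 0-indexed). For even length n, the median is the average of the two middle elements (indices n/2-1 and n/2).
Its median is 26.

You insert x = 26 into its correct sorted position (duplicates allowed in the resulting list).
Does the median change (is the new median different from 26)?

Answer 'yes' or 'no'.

Answer: no

Derivation:
Old median = 26
Insert x = 26
New median = 26
Changed? no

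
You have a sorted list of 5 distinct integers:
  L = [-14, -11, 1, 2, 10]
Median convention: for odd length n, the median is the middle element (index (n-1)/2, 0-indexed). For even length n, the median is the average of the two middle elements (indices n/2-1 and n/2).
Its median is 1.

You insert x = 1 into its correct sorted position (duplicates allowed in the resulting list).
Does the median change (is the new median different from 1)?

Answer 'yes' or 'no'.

Answer: no

Derivation:
Old median = 1
Insert x = 1
New median = 1
Changed? no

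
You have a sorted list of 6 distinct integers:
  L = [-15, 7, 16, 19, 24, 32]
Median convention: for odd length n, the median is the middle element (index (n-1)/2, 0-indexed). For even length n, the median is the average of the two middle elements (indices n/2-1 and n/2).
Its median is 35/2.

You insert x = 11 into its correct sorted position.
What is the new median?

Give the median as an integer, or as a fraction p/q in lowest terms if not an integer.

Old list (sorted, length 6): [-15, 7, 16, 19, 24, 32]
Old median = 35/2
Insert x = 11
Old length even (6). Middle pair: indices 2,3 = 16,19.
New length odd (7). New median = single middle element.
x = 11: 2 elements are < x, 4 elements are > x.
New sorted list: [-15, 7, 11, 16, 19, 24, 32]
New median = 16

Answer: 16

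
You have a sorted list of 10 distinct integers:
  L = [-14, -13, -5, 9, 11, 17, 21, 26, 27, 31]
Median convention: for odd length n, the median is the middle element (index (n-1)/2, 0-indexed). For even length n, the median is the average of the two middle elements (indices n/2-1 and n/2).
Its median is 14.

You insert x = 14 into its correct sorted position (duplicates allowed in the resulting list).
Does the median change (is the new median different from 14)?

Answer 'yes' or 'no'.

Old median = 14
Insert x = 14
New median = 14
Changed? no

Answer: no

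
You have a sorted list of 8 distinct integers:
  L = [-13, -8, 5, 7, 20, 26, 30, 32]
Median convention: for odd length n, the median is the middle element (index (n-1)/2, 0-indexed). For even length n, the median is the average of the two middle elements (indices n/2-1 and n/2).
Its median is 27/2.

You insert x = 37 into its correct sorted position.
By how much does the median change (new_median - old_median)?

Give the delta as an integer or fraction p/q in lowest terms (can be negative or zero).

Old median = 27/2
After inserting x = 37: new sorted = [-13, -8, 5, 7, 20, 26, 30, 32, 37]
New median = 20
Delta = 20 - 27/2 = 13/2

Answer: 13/2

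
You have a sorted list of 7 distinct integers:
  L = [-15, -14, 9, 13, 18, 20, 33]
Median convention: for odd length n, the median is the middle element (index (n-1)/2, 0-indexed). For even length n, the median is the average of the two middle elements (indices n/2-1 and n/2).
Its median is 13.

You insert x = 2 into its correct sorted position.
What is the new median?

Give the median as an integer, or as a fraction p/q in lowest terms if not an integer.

Answer: 11

Derivation:
Old list (sorted, length 7): [-15, -14, 9, 13, 18, 20, 33]
Old median = 13
Insert x = 2
Old length odd (7). Middle was index 3 = 13.
New length even (8). New median = avg of two middle elements.
x = 2: 2 elements are < x, 5 elements are > x.
New sorted list: [-15, -14, 2, 9, 13, 18, 20, 33]
New median = 11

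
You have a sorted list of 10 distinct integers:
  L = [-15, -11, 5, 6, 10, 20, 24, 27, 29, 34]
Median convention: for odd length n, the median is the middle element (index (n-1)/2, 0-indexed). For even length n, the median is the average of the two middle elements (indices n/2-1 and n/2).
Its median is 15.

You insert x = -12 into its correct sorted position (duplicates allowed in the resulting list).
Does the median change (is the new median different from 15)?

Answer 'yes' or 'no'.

Old median = 15
Insert x = -12
New median = 10
Changed? yes

Answer: yes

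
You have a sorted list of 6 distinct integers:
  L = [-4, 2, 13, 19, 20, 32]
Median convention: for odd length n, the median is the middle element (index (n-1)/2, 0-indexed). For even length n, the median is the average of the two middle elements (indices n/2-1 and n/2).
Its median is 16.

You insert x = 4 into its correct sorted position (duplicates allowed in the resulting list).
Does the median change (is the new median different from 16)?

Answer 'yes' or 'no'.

Old median = 16
Insert x = 4
New median = 13
Changed? yes

Answer: yes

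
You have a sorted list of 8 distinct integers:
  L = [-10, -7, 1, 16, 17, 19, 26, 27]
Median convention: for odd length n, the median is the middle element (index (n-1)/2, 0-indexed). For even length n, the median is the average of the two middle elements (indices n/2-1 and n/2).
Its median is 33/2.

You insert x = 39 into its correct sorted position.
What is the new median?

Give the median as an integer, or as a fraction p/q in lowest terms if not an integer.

Answer: 17

Derivation:
Old list (sorted, length 8): [-10, -7, 1, 16, 17, 19, 26, 27]
Old median = 33/2
Insert x = 39
Old length even (8). Middle pair: indices 3,4 = 16,17.
New length odd (9). New median = single middle element.
x = 39: 8 elements are < x, 0 elements are > x.
New sorted list: [-10, -7, 1, 16, 17, 19, 26, 27, 39]
New median = 17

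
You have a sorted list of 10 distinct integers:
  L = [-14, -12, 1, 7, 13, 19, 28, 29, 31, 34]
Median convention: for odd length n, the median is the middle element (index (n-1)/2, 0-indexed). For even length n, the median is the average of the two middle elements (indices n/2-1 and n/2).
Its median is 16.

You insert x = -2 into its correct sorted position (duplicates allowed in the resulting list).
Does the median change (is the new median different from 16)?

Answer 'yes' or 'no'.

Answer: yes

Derivation:
Old median = 16
Insert x = -2
New median = 13
Changed? yes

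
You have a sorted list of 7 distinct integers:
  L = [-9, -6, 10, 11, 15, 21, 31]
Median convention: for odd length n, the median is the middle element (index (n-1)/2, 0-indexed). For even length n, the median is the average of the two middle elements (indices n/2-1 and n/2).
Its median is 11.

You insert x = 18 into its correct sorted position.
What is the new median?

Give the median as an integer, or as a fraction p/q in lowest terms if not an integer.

Answer: 13

Derivation:
Old list (sorted, length 7): [-9, -6, 10, 11, 15, 21, 31]
Old median = 11
Insert x = 18
Old length odd (7). Middle was index 3 = 11.
New length even (8). New median = avg of two middle elements.
x = 18: 5 elements are < x, 2 elements are > x.
New sorted list: [-9, -6, 10, 11, 15, 18, 21, 31]
New median = 13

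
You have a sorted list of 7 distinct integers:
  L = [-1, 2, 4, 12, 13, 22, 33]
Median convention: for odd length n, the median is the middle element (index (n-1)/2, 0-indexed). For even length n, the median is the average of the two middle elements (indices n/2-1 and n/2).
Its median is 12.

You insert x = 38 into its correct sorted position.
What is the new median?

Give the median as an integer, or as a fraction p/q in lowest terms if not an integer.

Answer: 25/2

Derivation:
Old list (sorted, length 7): [-1, 2, 4, 12, 13, 22, 33]
Old median = 12
Insert x = 38
Old length odd (7). Middle was index 3 = 12.
New length even (8). New median = avg of two middle elements.
x = 38: 7 elements are < x, 0 elements are > x.
New sorted list: [-1, 2, 4, 12, 13, 22, 33, 38]
New median = 25/2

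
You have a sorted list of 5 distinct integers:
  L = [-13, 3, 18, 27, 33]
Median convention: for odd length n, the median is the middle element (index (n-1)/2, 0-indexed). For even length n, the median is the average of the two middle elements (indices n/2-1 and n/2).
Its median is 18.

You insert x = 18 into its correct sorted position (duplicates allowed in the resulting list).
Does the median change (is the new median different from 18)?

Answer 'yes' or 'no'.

Answer: no

Derivation:
Old median = 18
Insert x = 18
New median = 18
Changed? no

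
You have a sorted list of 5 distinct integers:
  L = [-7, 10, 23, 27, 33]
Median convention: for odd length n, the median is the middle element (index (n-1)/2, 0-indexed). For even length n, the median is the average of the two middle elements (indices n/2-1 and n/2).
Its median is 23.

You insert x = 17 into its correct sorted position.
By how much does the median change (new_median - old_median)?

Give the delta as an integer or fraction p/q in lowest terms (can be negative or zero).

Old median = 23
After inserting x = 17: new sorted = [-7, 10, 17, 23, 27, 33]
New median = 20
Delta = 20 - 23 = -3

Answer: -3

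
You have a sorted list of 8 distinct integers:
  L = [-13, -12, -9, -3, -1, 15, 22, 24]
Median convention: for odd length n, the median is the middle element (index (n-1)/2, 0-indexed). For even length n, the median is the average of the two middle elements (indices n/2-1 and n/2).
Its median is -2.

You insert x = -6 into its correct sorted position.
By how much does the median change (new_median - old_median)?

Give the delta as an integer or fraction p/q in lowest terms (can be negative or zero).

Answer: -1

Derivation:
Old median = -2
After inserting x = -6: new sorted = [-13, -12, -9, -6, -3, -1, 15, 22, 24]
New median = -3
Delta = -3 - -2 = -1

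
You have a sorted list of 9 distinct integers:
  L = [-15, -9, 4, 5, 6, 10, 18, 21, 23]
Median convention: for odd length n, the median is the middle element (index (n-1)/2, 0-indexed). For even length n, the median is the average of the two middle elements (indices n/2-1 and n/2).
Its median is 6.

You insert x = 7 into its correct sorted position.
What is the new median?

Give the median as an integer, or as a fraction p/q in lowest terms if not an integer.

Old list (sorted, length 9): [-15, -9, 4, 5, 6, 10, 18, 21, 23]
Old median = 6
Insert x = 7
Old length odd (9). Middle was index 4 = 6.
New length even (10). New median = avg of two middle elements.
x = 7: 5 elements are < x, 4 elements are > x.
New sorted list: [-15, -9, 4, 5, 6, 7, 10, 18, 21, 23]
New median = 13/2

Answer: 13/2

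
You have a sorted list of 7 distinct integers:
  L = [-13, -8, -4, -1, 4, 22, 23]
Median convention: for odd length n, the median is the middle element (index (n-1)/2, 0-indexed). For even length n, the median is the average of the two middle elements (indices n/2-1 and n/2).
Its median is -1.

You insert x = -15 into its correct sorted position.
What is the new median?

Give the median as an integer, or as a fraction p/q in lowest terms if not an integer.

Answer: -5/2

Derivation:
Old list (sorted, length 7): [-13, -8, -4, -1, 4, 22, 23]
Old median = -1
Insert x = -15
Old length odd (7). Middle was index 3 = -1.
New length even (8). New median = avg of two middle elements.
x = -15: 0 elements are < x, 7 elements are > x.
New sorted list: [-15, -13, -8, -4, -1, 4, 22, 23]
New median = -5/2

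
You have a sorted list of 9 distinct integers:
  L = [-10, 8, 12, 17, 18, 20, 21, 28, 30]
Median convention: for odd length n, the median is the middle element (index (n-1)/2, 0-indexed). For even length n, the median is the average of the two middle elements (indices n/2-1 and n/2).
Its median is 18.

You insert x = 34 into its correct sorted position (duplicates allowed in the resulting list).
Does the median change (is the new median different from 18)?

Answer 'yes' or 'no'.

Answer: yes

Derivation:
Old median = 18
Insert x = 34
New median = 19
Changed? yes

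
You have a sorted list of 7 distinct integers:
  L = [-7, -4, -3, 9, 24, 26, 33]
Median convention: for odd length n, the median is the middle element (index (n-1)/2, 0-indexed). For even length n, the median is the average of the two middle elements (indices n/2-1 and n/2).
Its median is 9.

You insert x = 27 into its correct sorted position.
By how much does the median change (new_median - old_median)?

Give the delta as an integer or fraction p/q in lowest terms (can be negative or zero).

Old median = 9
After inserting x = 27: new sorted = [-7, -4, -3, 9, 24, 26, 27, 33]
New median = 33/2
Delta = 33/2 - 9 = 15/2

Answer: 15/2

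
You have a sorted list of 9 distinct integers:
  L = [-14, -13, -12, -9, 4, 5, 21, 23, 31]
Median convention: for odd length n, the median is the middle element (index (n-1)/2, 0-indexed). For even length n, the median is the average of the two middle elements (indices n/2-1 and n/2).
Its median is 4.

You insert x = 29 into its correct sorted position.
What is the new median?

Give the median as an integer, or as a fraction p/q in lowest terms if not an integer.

Old list (sorted, length 9): [-14, -13, -12, -9, 4, 5, 21, 23, 31]
Old median = 4
Insert x = 29
Old length odd (9). Middle was index 4 = 4.
New length even (10). New median = avg of two middle elements.
x = 29: 8 elements are < x, 1 elements are > x.
New sorted list: [-14, -13, -12, -9, 4, 5, 21, 23, 29, 31]
New median = 9/2

Answer: 9/2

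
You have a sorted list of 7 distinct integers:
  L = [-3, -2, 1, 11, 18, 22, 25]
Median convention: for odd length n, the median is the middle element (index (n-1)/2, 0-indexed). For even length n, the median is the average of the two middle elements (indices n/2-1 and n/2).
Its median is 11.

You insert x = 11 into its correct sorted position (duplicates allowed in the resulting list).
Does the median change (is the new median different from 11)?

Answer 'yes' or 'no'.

Answer: no

Derivation:
Old median = 11
Insert x = 11
New median = 11
Changed? no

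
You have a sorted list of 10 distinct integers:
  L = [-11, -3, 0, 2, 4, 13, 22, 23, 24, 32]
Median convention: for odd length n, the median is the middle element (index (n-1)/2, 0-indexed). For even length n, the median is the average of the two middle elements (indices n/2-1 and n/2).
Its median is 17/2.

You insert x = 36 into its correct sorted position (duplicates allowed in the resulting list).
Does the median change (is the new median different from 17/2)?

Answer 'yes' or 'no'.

Old median = 17/2
Insert x = 36
New median = 13
Changed? yes

Answer: yes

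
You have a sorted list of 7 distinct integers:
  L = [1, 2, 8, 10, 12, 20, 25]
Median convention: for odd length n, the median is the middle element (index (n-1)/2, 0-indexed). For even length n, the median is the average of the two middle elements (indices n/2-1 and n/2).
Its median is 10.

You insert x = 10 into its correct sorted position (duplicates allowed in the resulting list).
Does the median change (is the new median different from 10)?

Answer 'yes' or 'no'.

Answer: no

Derivation:
Old median = 10
Insert x = 10
New median = 10
Changed? no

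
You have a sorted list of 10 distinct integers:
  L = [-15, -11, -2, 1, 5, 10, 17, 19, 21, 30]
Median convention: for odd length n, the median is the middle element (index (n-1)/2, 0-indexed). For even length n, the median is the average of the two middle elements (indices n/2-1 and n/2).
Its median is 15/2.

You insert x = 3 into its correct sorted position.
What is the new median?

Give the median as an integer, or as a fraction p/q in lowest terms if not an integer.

Answer: 5

Derivation:
Old list (sorted, length 10): [-15, -11, -2, 1, 5, 10, 17, 19, 21, 30]
Old median = 15/2
Insert x = 3
Old length even (10). Middle pair: indices 4,5 = 5,10.
New length odd (11). New median = single middle element.
x = 3: 4 elements are < x, 6 elements are > x.
New sorted list: [-15, -11, -2, 1, 3, 5, 10, 17, 19, 21, 30]
New median = 5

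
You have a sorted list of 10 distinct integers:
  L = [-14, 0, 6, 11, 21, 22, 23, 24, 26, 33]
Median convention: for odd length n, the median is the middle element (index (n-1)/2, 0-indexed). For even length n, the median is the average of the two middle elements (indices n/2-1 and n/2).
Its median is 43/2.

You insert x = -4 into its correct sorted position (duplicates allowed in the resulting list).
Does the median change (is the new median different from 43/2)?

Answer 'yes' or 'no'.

Answer: yes

Derivation:
Old median = 43/2
Insert x = -4
New median = 21
Changed? yes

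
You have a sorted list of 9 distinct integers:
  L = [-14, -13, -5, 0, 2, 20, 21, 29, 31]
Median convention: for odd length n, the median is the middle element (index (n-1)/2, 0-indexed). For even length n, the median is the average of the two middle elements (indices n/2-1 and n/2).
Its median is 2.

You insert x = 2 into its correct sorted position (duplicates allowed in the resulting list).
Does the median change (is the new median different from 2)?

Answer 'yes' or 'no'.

Old median = 2
Insert x = 2
New median = 2
Changed? no

Answer: no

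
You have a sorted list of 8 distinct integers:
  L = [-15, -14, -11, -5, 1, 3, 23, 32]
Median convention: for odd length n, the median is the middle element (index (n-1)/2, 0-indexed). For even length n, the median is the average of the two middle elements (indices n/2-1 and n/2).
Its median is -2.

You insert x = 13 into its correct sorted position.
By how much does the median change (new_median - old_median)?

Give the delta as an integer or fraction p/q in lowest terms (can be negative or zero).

Old median = -2
After inserting x = 13: new sorted = [-15, -14, -11, -5, 1, 3, 13, 23, 32]
New median = 1
Delta = 1 - -2 = 3

Answer: 3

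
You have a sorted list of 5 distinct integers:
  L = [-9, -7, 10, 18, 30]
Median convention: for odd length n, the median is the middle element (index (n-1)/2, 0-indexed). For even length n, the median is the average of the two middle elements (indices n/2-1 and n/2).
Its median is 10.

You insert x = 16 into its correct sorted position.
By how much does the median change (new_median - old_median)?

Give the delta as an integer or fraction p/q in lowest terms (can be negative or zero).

Answer: 3

Derivation:
Old median = 10
After inserting x = 16: new sorted = [-9, -7, 10, 16, 18, 30]
New median = 13
Delta = 13 - 10 = 3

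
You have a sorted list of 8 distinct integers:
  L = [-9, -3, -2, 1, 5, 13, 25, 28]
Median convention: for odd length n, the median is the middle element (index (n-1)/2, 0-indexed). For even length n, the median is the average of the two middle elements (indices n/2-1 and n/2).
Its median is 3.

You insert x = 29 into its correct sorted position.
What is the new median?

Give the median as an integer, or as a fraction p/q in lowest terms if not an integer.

Answer: 5

Derivation:
Old list (sorted, length 8): [-9, -3, -2, 1, 5, 13, 25, 28]
Old median = 3
Insert x = 29
Old length even (8). Middle pair: indices 3,4 = 1,5.
New length odd (9). New median = single middle element.
x = 29: 8 elements are < x, 0 elements are > x.
New sorted list: [-9, -3, -2, 1, 5, 13, 25, 28, 29]
New median = 5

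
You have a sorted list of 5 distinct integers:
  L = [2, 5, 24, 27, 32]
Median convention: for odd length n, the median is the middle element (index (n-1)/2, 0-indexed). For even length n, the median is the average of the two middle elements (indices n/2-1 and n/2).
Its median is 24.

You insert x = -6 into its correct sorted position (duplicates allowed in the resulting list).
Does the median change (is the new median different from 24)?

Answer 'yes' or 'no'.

Old median = 24
Insert x = -6
New median = 29/2
Changed? yes

Answer: yes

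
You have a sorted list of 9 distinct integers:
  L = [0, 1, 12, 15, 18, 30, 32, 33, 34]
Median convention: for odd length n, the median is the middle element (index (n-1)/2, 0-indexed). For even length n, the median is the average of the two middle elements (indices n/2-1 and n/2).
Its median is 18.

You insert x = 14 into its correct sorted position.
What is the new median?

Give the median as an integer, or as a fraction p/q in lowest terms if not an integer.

Old list (sorted, length 9): [0, 1, 12, 15, 18, 30, 32, 33, 34]
Old median = 18
Insert x = 14
Old length odd (9). Middle was index 4 = 18.
New length even (10). New median = avg of two middle elements.
x = 14: 3 elements are < x, 6 elements are > x.
New sorted list: [0, 1, 12, 14, 15, 18, 30, 32, 33, 34]
New median = 33/2

Answer: 33/2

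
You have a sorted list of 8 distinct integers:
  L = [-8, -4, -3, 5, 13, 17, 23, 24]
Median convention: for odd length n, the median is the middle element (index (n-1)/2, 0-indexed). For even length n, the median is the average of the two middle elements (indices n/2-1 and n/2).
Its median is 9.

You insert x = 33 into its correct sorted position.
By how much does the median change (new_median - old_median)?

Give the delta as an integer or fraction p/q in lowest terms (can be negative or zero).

Old median = 9
After inserting x = 33: new sorted = [-8, -4, -3, 5, 13, 17, 23, 24, 33]
New median = 13
Delta = 13 - 9 = 4

Answer: 4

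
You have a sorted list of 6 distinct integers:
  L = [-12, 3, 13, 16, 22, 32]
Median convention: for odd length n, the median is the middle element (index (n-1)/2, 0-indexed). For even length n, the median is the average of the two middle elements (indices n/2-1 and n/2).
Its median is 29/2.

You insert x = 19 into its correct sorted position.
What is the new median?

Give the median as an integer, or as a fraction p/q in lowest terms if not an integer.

Answer: 16

Derivation:
Old list (sorted, length 6): [-12, 3, 13, 16, 22, 32]
Old median = 29/2
Insert x = 19
Old length even (6). Middle pair: indices 2,3 = 13,16.
New length odd (7). New median = single middle element.
x = 19: 4 elements are < x, 2 elements are > x.
New sorted list: [-12, 3, 13, 16, 19, 22, 32]
New median = 16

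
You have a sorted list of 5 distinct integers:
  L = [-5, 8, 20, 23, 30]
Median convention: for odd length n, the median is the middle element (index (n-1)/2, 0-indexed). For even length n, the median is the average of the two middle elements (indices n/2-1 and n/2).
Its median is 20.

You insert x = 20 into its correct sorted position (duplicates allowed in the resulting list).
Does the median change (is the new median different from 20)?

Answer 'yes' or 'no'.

Old median = 20
Insert x = 20
New median = 20
Changed? no

Answer: no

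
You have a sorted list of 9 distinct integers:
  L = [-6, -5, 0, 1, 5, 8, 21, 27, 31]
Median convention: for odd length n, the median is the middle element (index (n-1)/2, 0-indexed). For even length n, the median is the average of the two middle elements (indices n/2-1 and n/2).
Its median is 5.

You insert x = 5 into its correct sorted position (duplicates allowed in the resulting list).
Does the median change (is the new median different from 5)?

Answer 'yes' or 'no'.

Answer: no

Derivation:
Old median = 5
Insert x = 5
New median = 5
Changed? no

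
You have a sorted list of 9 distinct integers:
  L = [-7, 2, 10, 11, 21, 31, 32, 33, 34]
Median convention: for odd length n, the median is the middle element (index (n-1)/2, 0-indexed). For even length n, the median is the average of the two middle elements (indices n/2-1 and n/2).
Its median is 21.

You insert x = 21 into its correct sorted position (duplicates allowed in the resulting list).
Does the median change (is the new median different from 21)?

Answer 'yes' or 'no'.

Answer: no

Derivation:
Old median = 21
Insert x = 21
New median = 21
Changed? no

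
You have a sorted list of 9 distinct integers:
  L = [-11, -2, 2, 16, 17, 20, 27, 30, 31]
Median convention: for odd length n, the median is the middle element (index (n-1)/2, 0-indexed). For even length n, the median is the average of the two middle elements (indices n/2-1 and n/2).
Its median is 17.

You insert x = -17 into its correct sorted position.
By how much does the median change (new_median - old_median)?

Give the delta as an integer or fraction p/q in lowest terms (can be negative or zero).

Answer: -1/2

Derivation:
Old median = 17
After inserting x = -17: new sorted = [-17, -11, -2, 2, 16, 17, 20, 27, 30, 31]
New median = 33/2
Delta = 33/2 - 17 = -1/2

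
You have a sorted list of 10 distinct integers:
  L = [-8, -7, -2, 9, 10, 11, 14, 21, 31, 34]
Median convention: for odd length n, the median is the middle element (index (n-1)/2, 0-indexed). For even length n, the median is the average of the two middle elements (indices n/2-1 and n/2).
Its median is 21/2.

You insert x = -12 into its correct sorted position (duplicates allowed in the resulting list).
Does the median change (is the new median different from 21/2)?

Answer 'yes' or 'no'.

Old median = 21/2
Insert x = -12
New median = 10
Changed? yes

Answer: yes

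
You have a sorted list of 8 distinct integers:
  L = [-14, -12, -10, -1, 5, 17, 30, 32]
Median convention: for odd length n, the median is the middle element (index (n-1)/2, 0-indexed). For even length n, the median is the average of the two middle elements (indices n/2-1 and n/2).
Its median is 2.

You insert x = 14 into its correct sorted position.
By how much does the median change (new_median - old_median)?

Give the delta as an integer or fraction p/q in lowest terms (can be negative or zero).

Answer: 3

Derivation:
Old median = 2
After inserting x = 14: new sorted = [-14, -12, -10, -1, 5, 14, 17, 30, 32]
New median = 5
Delta = 5 - 2 = 3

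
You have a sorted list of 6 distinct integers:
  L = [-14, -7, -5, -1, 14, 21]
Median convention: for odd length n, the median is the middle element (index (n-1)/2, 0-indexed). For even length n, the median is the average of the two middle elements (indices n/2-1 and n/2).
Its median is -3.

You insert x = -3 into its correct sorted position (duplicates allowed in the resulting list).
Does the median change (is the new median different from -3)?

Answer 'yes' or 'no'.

Answer: no

Derivation:
Old median = -3
Insert x = -3
New median = -3
Changed? no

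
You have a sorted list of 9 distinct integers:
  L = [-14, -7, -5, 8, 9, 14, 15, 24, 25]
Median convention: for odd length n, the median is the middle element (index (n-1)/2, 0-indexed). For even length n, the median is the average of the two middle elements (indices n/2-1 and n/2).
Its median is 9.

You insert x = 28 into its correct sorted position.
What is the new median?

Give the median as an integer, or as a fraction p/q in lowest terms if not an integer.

Old list (sorted, length 9): [-14, -7, -5, 8, 9, 14, 15, 24, 25]
Old median = 9
Insert x = 28
Old length odd (9). Middle was index 4 = 9.
New length even (10). New median = avg of two middle elements.
x = 28: 9 elements are < x, 0 elements are > x.
New sorted list: [-14, -7, -5, 8, 9, 14, 15, 24, 25, 28]
New median = 23/2

Answer: 23/2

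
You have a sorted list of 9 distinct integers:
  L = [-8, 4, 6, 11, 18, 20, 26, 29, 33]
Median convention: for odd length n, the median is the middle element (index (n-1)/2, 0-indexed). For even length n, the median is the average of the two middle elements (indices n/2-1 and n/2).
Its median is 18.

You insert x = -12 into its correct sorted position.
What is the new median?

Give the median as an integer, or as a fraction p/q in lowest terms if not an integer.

Answer: 29/2

Derivation:
Old list (sorted, length 9): [-8, 4, 6, 11, 18, 20, 26, 29, 33]
Old median = 18
Insert x = -12
Old length odd (9). Middle was index 4 = 18.
New length even (10). New median = avg of two middle elements.
x = -12: 0 elements are < x, 9 elements are > x.
New sorted list: [-12, -8, 4, 6, 11, 18, 20, 26, 29, 33]
New median = 29/2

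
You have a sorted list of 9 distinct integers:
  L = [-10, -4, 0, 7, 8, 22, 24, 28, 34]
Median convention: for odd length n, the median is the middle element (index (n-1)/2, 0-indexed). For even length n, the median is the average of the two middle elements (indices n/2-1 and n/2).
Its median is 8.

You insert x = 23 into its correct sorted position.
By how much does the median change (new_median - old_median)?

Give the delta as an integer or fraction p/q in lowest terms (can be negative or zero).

Answer: 7

Derivation:
Old median = 8
After inserting x = 23: new sorted = [-10, -4, 0, 7, 8, 22, 23, 24, 28, 34]
New median = 15
Delta = 15 - 8 = 7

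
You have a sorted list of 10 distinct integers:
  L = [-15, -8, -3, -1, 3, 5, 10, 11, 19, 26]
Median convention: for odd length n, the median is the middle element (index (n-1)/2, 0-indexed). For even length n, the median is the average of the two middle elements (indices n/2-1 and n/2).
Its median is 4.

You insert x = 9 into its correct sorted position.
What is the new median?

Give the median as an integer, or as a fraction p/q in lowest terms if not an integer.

Answer: 5

Derivation:
Old list (sorted, length 10): [-15, -8, -3, -1, 3, 5, 10, 11, 19, 26]
Old median = 4
Insert x = 9
Old length even (10). Middle pair: indices 4,5 = 3,5.
New length odd (11). New median = single middle element.
x = 9: 6 elements are < x, 4 elements are > x.
New sorted list: [-15, -8, -3, -1, 3, 5, 9, 10, 11, 19, 26]
New median = 5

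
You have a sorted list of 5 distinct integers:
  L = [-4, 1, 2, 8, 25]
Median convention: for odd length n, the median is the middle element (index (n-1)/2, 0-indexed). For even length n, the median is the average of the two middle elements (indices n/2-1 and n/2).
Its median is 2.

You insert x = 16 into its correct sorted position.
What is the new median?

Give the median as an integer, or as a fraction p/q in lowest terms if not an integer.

Old list (sorted, length 5): [-4, 1, 2, 8, 25]
Old median = 2
Insert x = 16
Old length odd (5). Middle was index 2 = 2.
New length even (6). New median = avg of two middle elements.
x = 16: 4 elements are < x, 1 elements are > x.
New sorted list: [-4, 1, 2, 8, 16, 25]
New median = 5

Answer: 5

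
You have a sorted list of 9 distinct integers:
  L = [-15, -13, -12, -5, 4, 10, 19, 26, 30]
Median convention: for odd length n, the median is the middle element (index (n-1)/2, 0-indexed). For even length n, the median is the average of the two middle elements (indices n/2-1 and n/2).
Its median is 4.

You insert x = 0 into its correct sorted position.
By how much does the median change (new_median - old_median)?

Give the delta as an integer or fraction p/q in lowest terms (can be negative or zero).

Answer: -2

Derivation:
Old median = 4
After inserting x = 0: new sorted = [-15, -13, -12, -5, 0, 4, 10, 19, 26, 30]
New median = 2
Delta = 2 - 4 = -2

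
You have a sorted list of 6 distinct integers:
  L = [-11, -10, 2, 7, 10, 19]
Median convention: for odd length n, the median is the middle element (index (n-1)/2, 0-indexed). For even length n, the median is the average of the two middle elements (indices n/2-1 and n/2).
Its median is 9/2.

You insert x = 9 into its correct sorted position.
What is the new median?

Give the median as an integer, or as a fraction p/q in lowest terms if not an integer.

Old list (sorted, length 6): [-11, -10, 2, 7, 10, 19]
Old median = 9/2
Insert x = 9
Old length even (6). Middle pair: indices 2,3 = 2,7.
New length odd (7). New median = single middle element.
x = 9: 4 elements are < x, 2 elements are > x.
New sorted list: [-11, -10, 2, 7, 9, 10, 19]
New median = 7

Answer: 7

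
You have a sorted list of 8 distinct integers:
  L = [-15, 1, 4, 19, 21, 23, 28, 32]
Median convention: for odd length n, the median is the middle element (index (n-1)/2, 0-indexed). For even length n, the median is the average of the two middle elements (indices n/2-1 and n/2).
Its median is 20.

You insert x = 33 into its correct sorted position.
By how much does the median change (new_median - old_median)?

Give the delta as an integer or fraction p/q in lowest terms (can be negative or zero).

Answer: 1

Derivation:
Old median = 20
After inserting x = 33: new sorted = [-15, 1, 4, 19, 21, 23, 28, 32, 33]
New median = 21
Delta = 21 - 20 = 1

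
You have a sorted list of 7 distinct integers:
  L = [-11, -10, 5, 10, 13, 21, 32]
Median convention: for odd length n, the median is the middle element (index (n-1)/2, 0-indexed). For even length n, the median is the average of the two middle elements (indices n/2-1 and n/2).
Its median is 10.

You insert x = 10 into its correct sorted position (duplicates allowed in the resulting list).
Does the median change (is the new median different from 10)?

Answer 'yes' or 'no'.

Answer: no

Derivation:
Old median = 10
Insert x = 10
New median = 10
Changed? no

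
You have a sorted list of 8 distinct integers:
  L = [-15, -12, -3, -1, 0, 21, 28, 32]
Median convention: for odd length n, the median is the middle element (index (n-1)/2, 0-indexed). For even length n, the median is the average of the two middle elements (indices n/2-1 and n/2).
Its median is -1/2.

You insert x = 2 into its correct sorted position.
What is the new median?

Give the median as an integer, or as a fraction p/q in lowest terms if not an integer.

Answer: 0

Derivation:
Old list (sorted, length 8): [-15, -12, -3, -1, 0, 21, 28, 32]
Old median = -1/2
Insert x = 2
Old length even (8). Middle pair: indices 3,4 = -1,0.
New length odd (9). New median = single middle element.
x = 2: 5 elements are < x, 3 elements are > x.
New sorted list: [-15, -12, -3, -1, 0, 2, 21, 28, 32]
New median = 0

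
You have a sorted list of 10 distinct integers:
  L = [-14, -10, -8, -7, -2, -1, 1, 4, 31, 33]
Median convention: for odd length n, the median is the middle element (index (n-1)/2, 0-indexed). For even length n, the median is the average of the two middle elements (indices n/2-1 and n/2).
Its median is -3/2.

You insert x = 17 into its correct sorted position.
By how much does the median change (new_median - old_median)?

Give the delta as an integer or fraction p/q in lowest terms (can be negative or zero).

Answer: 1/2

Derivation:
Old median = -3/2
After inserting x = 17: new sorted = [-14, -10, -8, -7, -2, -1, 1, 4, 17, 31, 33]
New median = -1
Delta = -1 - -3/2 = 1/2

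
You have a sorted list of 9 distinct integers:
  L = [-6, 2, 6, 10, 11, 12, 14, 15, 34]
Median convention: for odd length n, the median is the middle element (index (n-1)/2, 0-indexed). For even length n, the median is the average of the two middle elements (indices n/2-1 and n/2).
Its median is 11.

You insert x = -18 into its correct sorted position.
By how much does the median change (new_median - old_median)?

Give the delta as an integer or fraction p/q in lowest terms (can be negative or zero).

Old median = 11
After inserting x = -18: new sorted = [-18, -6, 2, 6, 10, 11, 12, 14, 15, 34]
New median = 21/2
Delta = 21/2 - 11 = -1/2

Answer: -1/2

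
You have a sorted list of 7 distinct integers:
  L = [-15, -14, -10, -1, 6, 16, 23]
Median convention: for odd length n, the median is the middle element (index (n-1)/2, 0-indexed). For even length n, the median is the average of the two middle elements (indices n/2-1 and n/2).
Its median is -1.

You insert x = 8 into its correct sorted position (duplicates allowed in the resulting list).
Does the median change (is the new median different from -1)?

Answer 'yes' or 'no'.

Old median = -1
Insert x = 8
New median = 5/2
Changed? yes

Answer: yes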